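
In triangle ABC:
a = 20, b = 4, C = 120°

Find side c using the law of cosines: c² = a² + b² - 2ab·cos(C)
c² = 20² + 4² − 2·20·4·cos(120°)
cos(120°) ≈ -0.5
c² ≈ 400 + 16 − 160·(-0.5) ≈ 416 + 80 ≈ 496
c ≈ √496 ≈ 22.2711

c = 22.27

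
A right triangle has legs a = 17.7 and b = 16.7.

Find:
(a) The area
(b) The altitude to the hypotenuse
(a) The legs are perpendicular, so Area = ½·a·b = ½·17.7·16.7 = ½·295.59 = 147.795
(b) Hypotenuse c = √(a² + b²) = √(313.29 + 278.89) = √592.18 ≈ 24.3347
    Area = ½·c·h_c  ⇒  h_c = 2·Area/c = 295.59/24.3347 ≈ 12.1468

Area = 147.795, h_c = 12.15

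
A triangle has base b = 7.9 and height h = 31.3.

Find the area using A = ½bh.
A = ½·b·h = ½·7.9·31.3 = ½·247.27 = 123.635

Area = 123.635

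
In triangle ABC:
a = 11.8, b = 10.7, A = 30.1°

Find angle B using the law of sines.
a/sin(A) = b/sin(B)  ⇒  sin(B) = b·sin(A)/a = 10.7·sin(30.1°)/11.8
sin(30.1°) ≈ 0.501511
sin(B) ≈ 10.7·0.501511/11.8 ≈ 5.36616/11.8 ≈ 0.45476
B = arcsin(0.45476) ≈ 27.0495°
(Since b ≤ a we need B ≤ A, so the obtuse alternative 180° − 27.0495° ≈ 152.951° is rejected.)

B = 27.05°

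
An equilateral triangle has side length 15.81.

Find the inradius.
r = Area/s with s the semi-perimeter.
Area = (√3/4)·15.81² = (√3/4)·249.9561 ≈ 0.433013·249.9561 ≈ 108.234
s = 3·15.81/2 = 23.715
r ≈ 108.234/23.715 ≈ 4.56395
(Equivalently r = side/(2√3) = 15.81/3.4641 ≈ 4.56395.)

r = 4.564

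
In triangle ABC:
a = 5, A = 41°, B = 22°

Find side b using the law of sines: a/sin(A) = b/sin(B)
a/sin(A) = b/sin(B)  ⇒  b = a·sin(B)/sin(A) = 5·sin(22°)/sin(41°)
sin(22°) ≈ 0.374607, sin(41°) ≈ 0.656059
b ≈ 5·0.374607/0.656059 ≈ 1.87303/0.656059 ≈ 2.85498

b = 2.855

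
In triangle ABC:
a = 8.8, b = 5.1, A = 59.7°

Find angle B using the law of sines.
a/sin(A) = b/sin(B)  ⇒  sin(B) = b·sin(A)/a = 5.1·sin(59.7°)/8.8
sin(59.7°) ≈ 0.863396
sin(B) ≈ 5.1·0.863396/8.8 ≈ 4.40332/8.8 ≈ 0.500377
B = arcsin(0.500377) ≈ 30.0249°
(Since b ≤ a we need B ≤ A, so the obtuse alternative 180° − 30.0249° ≈ 149.975° is rejected.)

B = 30.02°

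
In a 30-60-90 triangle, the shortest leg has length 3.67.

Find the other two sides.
In a 30-60-90 triangle the sides are in ratio 1 : √3 : 2 (short leg : long leg : hypotenuse).
Long leg = 3.67·√3 ≈ 3.67·1.73205 ≈ 6.35663
Hypotenuse = 2·3.67 = 7.34

Long leg = 3.67√3 = 6.357, Hypotenuse = 7.34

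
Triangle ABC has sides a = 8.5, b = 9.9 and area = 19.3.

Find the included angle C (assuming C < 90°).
Area = ½·a·b·sin(C)  ⇒  sin(C) = 2·Area/(a·b) = 2·19.3/(8.5·9.9) = 38.6/84.15 ≈ 0.458705
C = arcsin(0.458705) ≈ 27.3036° (taking the acute solution since C < 90°)

C = 27.3°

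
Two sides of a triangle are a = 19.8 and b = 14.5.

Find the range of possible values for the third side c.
Triangle inequality: |a − b| < c < a + b
|a − b| = |19.8 − 14.5| = 5.3
a + b = 19.8 + 14.5 = 34.3

5.3 < c < 34.3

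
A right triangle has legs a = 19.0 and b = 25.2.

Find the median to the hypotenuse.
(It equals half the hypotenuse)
Hypotenuse c = √(a² + b²) = √(361 + 635.04) = √996.04 ≈ 31.5601
Median to hypotenuse = c/2 ≈ 31.5601/2 ≈ 15.7801

Median = 15.78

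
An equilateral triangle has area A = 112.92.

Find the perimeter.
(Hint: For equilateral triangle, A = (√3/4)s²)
A = (√3/4)s²  ⇒  s² = 4A/√3 = 4·112.92/√3 = 451.68/1.73205 ≈ 260.778
s ≈ √260.778 ≈ 16.1486
Perimeter = 3s ≈ 3·16.1486 ≈ 48.4458

Perimeter = 48.45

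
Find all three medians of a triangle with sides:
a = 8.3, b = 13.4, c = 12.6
Median formula: m_a = ½√(2b² + 2c² − a²) (and cyclically). a² = 68.89, b² = 179.56, c² = 158.76.
m_a = ½√(2·179.56 + 2·158.76 − 68.89) = ½√607.75 ≈ ½·24.6526 ≈ 12.3263
m_b = ½√(2·68.89 + 2·158.76 − 179.56) = ½√275.74 ≈ ½·16.6054 ≈ 8.30271
m_c = ½√(2·68.89 + 2·179.56 − 158.76) = ½√338.14 ≈ ½·18.3886 ≈ 9.19429

m_a = 12.33, m_b = 8.303, m_c = 9.194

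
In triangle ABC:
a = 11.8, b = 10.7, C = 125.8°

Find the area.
Two sides and the included angle (SAS): A = ½·a·b·sin(C) = ½·11.8·10.7·sin(125.8°)
sin(125.8°) ≈ 0.811064
A ≈ ½·126.26·0.811064 = 63.13·0.811064 ≈ 51.2025

Area = 51.2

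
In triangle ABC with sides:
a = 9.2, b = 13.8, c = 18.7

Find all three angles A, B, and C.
Law of cosines for each angle (a² = 84.64, b² = 190.44, c² = 349.69):
cos(A) = (b² + c² − a²)/(2bc) = (190.44 + 349.69 − 84.64)/(2·13.8·18.7) = 455.49/516.12 ≈ 0.882527  ⇒  A ≈ 28.0512°
cos(B) = (a² + c² − b²)/(2ac) = (84.64 + 349.69 − 190.44)/(2·9.2·18.7) = 243.89/344.08 ≈ 0.708818  ⇒  B ≈ 44.8612°
cos(C) = (a² + b² − c²)/(2ab) = (84.64 + 190.44 − 349.69)/(2·9.2·13.8) = -74.61/253.92 ≈ -0.293833  ⇒  C ≈ 107.088°
Check: A + B + C ≈ 180°

A = 28.05°, B = 44.86°, C = 107.1°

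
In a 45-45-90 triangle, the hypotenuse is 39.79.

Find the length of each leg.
In a 45-45-90 triangle hypotenuse = leg·√2, so leg = hypotenuse/√2.
Leg = 39.79/√2 ≈ 39.79/1.41421 ≈ 28.1358

Each leg = 28.14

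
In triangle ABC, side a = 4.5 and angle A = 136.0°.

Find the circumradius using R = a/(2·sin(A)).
R = a/(2·sin(A)) = 4.5/(2·sin(136.0°))
sin(136.0°) ≈ 0.694658
R ≈ 4.5/(2·0.694658) = 4.5/1.38932 ≈ 3.239

R = 3.239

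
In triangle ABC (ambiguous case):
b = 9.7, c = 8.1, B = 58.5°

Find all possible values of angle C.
b/sin(B) = c/sin(C)  ⇒  sin(C) = c·sin(B)/b = 8.1·sin(58.5°)/9.7
sin(58.5°) ≈ 0.85264
sin(C) ≈ 8.1·0.85264/9.7 ≈ 6.90639/9.7 ≈ 0.711998
Candidate 1: C₁ = arcsin(0.711998) ≈ 45.3978°  →  A = 180° − 58.5° − 45.3978° ≈ 76.1022° > 0, valid
Candidate 2: C₂ = 180° − C₁ ≈ 134.602°  →  A = 180° − 58.5° − 134.602° ≈ -13.1022° ≤ 0, not a valid triangle

C = 45.4° (one solution)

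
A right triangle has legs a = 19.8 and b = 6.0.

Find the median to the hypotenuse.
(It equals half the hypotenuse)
Hypotenuse c = √(a² + b²) = √(392.04 + 36) = √428.04 ≈ 20.6891
Median to hypotenuse = c/2 ≈ 20.6891/2 ≈ 10.3446

Median = 10.34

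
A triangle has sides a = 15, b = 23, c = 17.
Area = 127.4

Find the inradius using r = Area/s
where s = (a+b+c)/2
s = (15 + 23 + 17)/2 = 55/2 = 27.5
r = Area/s = 127.4/27.5 ≈ 4.63273

r = 4.633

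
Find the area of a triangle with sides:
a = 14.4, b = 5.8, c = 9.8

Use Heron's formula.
s = (14.4 + 5.8 + 9.8)/2 = 30/2 = 15
s − a = 0.6, s − b = 9.2, s − c = 5.2
s(s−a)(s−b)(s−c) = 15·0.6·9.2·5.2 ≈ 430.56
Area = √430.56 ≈ 20.7499

Area = 20.75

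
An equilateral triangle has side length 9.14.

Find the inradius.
r = Area/s with s the semi-perimeter.
Area = (√3/4)·9.14² = (√3/4)·83.5396 ≈ 0.433013·83.5396 ≈ 36.1737
s = 3·9.14/2 = 13.71
r ≈ 36.1737/13.71 ≈ 2.63849
(Equivalently r = side/(2√3) = 9.14/3.4641 ≈ 2.63849.)

r = 2.638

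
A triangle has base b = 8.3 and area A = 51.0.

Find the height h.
A = ½·b·h  ⇒  h = 2A/b = 2·51.0/8.3 = 102/8.3 ≈ 12.2892

h = 12.29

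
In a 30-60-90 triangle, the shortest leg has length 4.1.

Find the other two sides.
In a 30-60-90 triangle the sides are in ratio 1 : √3 : 2 (short leg : long leg : hypotenuse).
Long leg = 4.1·√3 ≈ 4.1·1.73205 ≈ 7.10141
Hypotenuse = 2·4.1 = 8.2

Long leg = 4.1√3 = 7.101, Hypotenuse = 8.2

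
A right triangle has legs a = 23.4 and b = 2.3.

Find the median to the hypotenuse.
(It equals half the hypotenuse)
Hypotenuse c = √(a² + b²) = √(547.56 + 5.29) = √552.85 ≈ 23.5128
Median to hypotenuse = c/2 ≈ 23.5128/2 ≈ 11.7564

Median = 11.76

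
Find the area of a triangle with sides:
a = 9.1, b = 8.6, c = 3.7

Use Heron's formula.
s = (9.1 + 8.6 + 3.7)/2 = 21.4/2 = 10.7
s − a = 1.6, s − b = 2.1, s − c = 7
s(s−a)(s−b)(s−c) = 10.7·1.6·2.1·7 ≈ 251.664
Area = √251.664 ≈ 15.8639

Area = 15.86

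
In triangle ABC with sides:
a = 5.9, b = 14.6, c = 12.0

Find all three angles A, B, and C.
Law of cosines for each angle (a² = 34.81, b² = 213.16, c² = 144):
cos(A) = (b² + c² − a²)/(2bc) = (213.16 + 144 − 34.81)/(2·14.6·12.0) = 322.35/350.4 ≈ 0.919949  ⇒  A ≈ 23.0814°
cos(B) = (a² + c² − b²)/(2ac) = (34.81 + 144 − 213.16)/(2·5.9·12.0) = -34.35/141.6 ≈ -0.242585  ⇒  B ≈ 104.039°
cos(C) = (a² + b² − c²)/(2ab) = (34.81 + 213.16 − 144)/(2·5.9·14.6) = 103.97/172.28 ≈ 0.603494  ⇒  C ≈ 52.8794°
Check: A + B + C ≈ 180°

A = 23.08°, B = 104°, C = 52.88°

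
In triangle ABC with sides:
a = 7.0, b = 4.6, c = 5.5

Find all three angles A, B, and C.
Law of cosines for each angle (a² = 49, b² = 21.16, c² = 30.25):
cos(A) = (b² + c² − a²)/(2bc) = (21.16 + 30.25 − 49)/(2·4.6·5.5) = 2.41/50.6 ≈ 0.0476285  ⇒  A ≈ 87.2701°
cos(B) = (a² + c² − b²)/(2ac) = (49 + 30.25 − 21.16)/(2·7.0·5.5) = 58.09/77 ≈ 0.754416  ⇒  B ≈ 41.0257°
cos(C) = (a² + b² − c²)/(2ab) = (49 + 21.16 − 30.25)/(2·7.0·4.6) = 39.91/64.4 ≈ 0.61972  ⇒  C ≈ 51.7043°
Check: A + B + C ≈ 180°

A = 87.27°, B = 41.03°, C = 51.7°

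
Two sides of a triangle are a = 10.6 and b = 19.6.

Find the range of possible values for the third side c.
Triangle inequality: |a − b| < c < a + b
|a − b| = |10.6 − 19.6| = 9
a + b = 10.6 + 19.6 = 30.2

9 < c < 30.2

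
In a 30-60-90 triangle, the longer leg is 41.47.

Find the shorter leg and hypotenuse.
In a 30-60-90 triangle the sides are in ratio 1 : √3 : 2, so short leg = long leg/√3 and hypotenuse = 2·(short leg).
Short leg = 41.47/√3 ≈ 41.47/1.73205 ≈ 23.9427
Hypotenuse = 2·23.9427 ≈ 47.8854

Short leg = 23.94, Hypotenuse = 47.89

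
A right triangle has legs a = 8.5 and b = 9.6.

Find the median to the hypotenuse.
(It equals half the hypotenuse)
Hypotenuse c = √(a² + b²) = √(72.25 + 92.16) = √164.41 ≈ 12.8222
Median to hypotenuse = c/2 ≈ 12.8222/2 ≈ 6.41112

Median = 6.411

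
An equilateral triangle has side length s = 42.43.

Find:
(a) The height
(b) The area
(a) The height splits the triangle into two 30-60-90 halves: h = s·√3/2 = 42.43·1.73205/2 ≈ 73.4909/2 ≈ 36.7455
(b) Area = (√3/4)·s² = (√3/4)·42.43² = (√3/4)·1800.3049 ≈ 0.433013·1800.3049 ≈ 779.555

Height = 36.75, Area = 779.6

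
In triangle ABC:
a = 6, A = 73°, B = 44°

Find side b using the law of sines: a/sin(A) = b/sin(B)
a/sin(A) = b/sin(B)  ⇒  b = a·sin(B)/sin(A) = 6·sin(44°)/sin(73°)
sin(44°) ≈ 0.694658, sin(73°) ≈ 0.956305
b ≈ 6·0.694658/0.956305 ≈ 4.16795/0.956305 ≈ 4.35839

b = 4.358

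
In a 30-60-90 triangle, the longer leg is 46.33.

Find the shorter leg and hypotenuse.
In a 30-60-90 triangle the sides are in ratio 1 : √3 : 2, so short leg = long leg/√3 and hypotenuse = 2·(short leg).
Short leg = 46.33/√3 ≈ 46.33/1.73205 ≈ 26.7486
Hypotenuse = 2·26.7486 ≈ 53.4973

Short leg = 26.75, Hypotenuse = 53.5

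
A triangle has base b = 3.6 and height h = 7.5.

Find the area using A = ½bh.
A = ½·b·h = ½·3.6·7.5 = ½·27 = 13.5

Area = 13.5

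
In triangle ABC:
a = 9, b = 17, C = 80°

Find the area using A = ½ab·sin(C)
A = ½·a·b·sin(C) = ½·9·17·sin(80°)
sin(80°) ≈ 0.984808
A ≈ ½·153·0.984808 = 76.5·0.984808 ≈ 75.3378

Area = 75.34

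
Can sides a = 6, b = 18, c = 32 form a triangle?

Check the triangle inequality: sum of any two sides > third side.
a + b vs c: 6 + 18 = 24 ≤ 32  ✗
a + c vs b: 6 + 32 = 38 > 18  ✓
b + c vs a: 18 + 32 = 50 > 6  ✓

No: 6 + 18 = 24 is not > 32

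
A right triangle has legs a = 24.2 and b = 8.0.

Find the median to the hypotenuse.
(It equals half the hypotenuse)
Hypotenuse c = √(a² + b²) = √(585.64 + 64) = √649.64 ≈ 25.488
Median to hypotenuse = c/2 ≈ 25.488/2 ≈ 12.744

Median = 12.74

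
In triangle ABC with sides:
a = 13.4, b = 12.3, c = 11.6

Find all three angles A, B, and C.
Law of cosines for each angle (a² = 179.56, b² = 151.29, c² = 134.56):
cos(A) = (b² + c² − a²)/(2bc) = (151.29 + 134.56 − 179.56)/(2·12.3·11.6) = 106.29/285.36 ≈ 0.372477  ⇒  A ≈ 68.1315°
cos(B) = (a² + c² − b²)/(2ac) = (179.56 + 134.56 − 151.29)/(2·13.4·11.6) = 162.83/310.88 ≈ 0.523771  ⇒  B ≈ 58.4144°
cos(C) = (a² + b² − c²)/(2ab) = (179.56 + 151.29 − 134.56)/(2·13.4·12.3) = 196.29/329.64 ≈ 0.595468  ⇒  C ≈ 53.454°
Check: A + B + C ≈ 180°

A = 68.13°, B = 58.41°, C = 53.45°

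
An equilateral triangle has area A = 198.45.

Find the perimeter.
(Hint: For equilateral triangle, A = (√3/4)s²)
A = (√3/4)s²  ⇒  s² = 4A/√3 = 4·198.45/√3 = 793.8/1.73205 ≈ 458.301
s ≈ √458.301 ≈ 21.408
Perimeter = 3s ≈ 3·21.408 ≈ 64.2239

Perimeter = 64.22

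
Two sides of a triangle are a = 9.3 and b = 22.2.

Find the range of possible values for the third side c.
Triangle inequality: |a − b| < c < a + b
|a − b| = |9.3 − 22.2| = 12.9
a + b = 9.3 + 22.2 = 31.5

12.9 < c < 31.5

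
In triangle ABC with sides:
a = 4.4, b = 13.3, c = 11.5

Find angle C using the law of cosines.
c² = a² + b² − 2ab·cos(C)  ⇒  cos(C) = (a² + b² − c²)/(2ab)
cos(C) = (4.4² + 13.3² − 11.5²)/(2·4.4·13.3) = (19.36 + 176.89 − 132.25)/117.04 = 64/117.04 ≈ 0.546822
C = arccos(0.546822) ≈ 56.8508°

C = 56.85°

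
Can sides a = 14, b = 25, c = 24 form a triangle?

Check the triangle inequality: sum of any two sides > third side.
a + b vs c: 14 + 25 = 39 > 24  ✓
a + c vs b: 14 + 24 = 38 > 25  ✓
b + c vs a: 25 + 24 = 49 > 14  ✓

Yes, triangle inequality satisfied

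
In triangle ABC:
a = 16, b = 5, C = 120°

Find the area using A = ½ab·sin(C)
A = ½·a·b·sin(C) = ½·16·5·sin(120°)
sin(120°) ≈ 0.866025
A ≈ ½·80·0.866025 = 40·0.866025 ≈ 34.641

Area = 34.64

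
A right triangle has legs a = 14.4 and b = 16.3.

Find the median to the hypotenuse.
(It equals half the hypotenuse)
Hypotenuse c = √(a² + b²) = √(207.36 + 265.69) = √473.05 ≈ 21.7497
Median to hypotenuse = c/2 ≈ 21.7497/2 ≈ 10.8749

Median = 10.87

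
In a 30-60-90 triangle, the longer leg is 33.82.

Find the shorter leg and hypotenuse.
In a 30-60-90 triangle the sides are in ratio 1 : √3 : 2, so short leg = long leg/√3 and hypotenuse = 2·(short leg).
Short leg = 33.82/√3 ≈ 33.82/1.73205 ≈ 19.526
Hypotenuse = 2·19.526 ≈ 39.052

Short leg = 19.53, Hypotenuse = 39.05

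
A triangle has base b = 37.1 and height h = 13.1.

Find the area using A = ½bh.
A = ½·b·h = ½·37.1·13.1 = ½·486.01 = 243.005

Area = 243.005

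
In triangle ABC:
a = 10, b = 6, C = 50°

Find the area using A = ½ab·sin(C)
A = ½·a·b·sin(C) = ½·10·6·sin(50°)
sin(50°) ≈ 0.766044
A ≈ ½·60·0.766044 = 30·0.766044 ≈ 22.9813

Area = 22.98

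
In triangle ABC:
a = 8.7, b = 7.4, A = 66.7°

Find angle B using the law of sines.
a/sin(A) = b/sin(B)  ⇒  sin(B) = b·sin(A)/a = 7.4·sin(66.7°)/8.7
sin(66.7°) ≈ 0.918446
sin(B) ≈ 7.4·0.918446/8.7 ≈ 6.7965/8.7 ≈ 0.781207
B = arcsin(0.781207) ≈ 51.3712°
(Since b ≤ a we need B ≤ A, so the obtuse alternative 180° − 51.3712° ≈ 128.629° is rejected.)

B = 51.37°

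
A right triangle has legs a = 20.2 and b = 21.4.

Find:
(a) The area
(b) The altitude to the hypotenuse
(a) The legs are perpendicular, so Area = ½·a·b = ½·20.2·21.4 = ½·432.28 = 216.14
(b) Hypotenuse c = √(a² + b²) = √(408.04 + 457.96) = √866 ≈ 29.4279
    Area = ½·c·h_c  ⇒  h_c = 2·Area/c = 432.28/29.4279 ≈ 14.6895

Area = 216.14, h_c = 14.69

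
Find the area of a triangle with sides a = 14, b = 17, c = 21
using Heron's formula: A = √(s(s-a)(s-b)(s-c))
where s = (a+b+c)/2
s = (14 + 17 + 21)/2 = 52/2 = 26
s − a = 12, s − b = 9, s − c = 5
s(s−a)(s−b)(s−c) = 26·12·9·5 = 14040
Area = √14040 ≈ 118.491

s = 26.0, Area = 118.5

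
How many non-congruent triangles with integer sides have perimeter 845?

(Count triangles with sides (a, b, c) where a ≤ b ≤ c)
Let a ≤ b ≤ c with a + b + c = 845. The only binding inequality is a + b > c, i.e. 845 − c > c, so c < 845/2; and c ≥ 845/3 since c is the largest side.
So 282 ≤ c ≤ 422. For each c, b runs from ⌈(845 − c)/2⌉ up to c (then a = 845 − b − c satisfies 1 ≤ a ≤ b automatically), giving c − ⌈(845 − c)/2⌉ + 1 choices.
Summing over c: 1 + 3 + 4 + 6 + … + 210 + 211  (141 terms, c = 282, …, 422) = 14981
Check (closed form: nearest integer to p²/48 for even p, (p+3)²/48 for odd p): (845+3)²/48 = 848²/48 = 719104/48 ≈ 14981.33 → 14981

14981 triangles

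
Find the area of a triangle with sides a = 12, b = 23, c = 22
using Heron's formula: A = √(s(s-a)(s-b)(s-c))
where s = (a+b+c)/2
s = (12 + 23 + 22)/2 = 57/2 = 28.5
s − a = 16.5, s − b = 5.5, s − c = 6.5
s(s−a)(s−b)(s−c) = 28.5·16.5·5.5·6.5 = 16811.4375
Area = √16811.4375 ≈ 129.659

s = 28.5, Area = 129.7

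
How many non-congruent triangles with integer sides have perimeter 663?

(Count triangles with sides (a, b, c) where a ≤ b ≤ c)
Let a ≤ b ≤ c with a + b + c = 663. The only binding inequality is a + b > c, i.e. 663 − c > c, so c < 663/2; and c ≥ 663/3 since c is the largest side.
So 221 ≤ c ≤ 331. For each c, b runs from ⌈(663 − c)/2⌉ up to c (then a = 663 − b − c satisfies 1 ≤ a ≤ b automatically), giving c − ⌈(663 − c)/2⌉ + 1 choices.
Summing over c: 1 + 2 + 4 + 5 + … + 164 + 166  (111 terms, c = 221, …, 331) = 9241
Check (closed form: nearest integer to p²/48 for even p, (p+3)²/48 for odd p): (663+3)²/48 = 666²/48 = 443556/48 ≈ 9240.75 → 9241

9241 triangles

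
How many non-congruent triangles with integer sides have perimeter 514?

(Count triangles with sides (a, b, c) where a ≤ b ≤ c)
Let a ≤ b ≤ c with a + b + c = 514. The only binding inequality is a + b > c, i.e. 514 − c > c, so c < 514/2; and c ≥ 514/3 since c is the largest side.
So 172 ≤ c ≤ 256. For each c, b runs from ⌈(514 − c)/2⌉ up to c (then a = 514 − b − c satisfies 1 ≤ a ≤ b automatically), giving c − ⌈(514 − c)/2⌉ + 1 choices.
Summing over c: 2 + 3 + 5 + 6 + … + 126 + 128  (85 terms, c = 172, …, 256) = 5504
Check (closed form: nearest integer to p²/48 for even p, (p+3)²/48 for odd p): 514²/48 = 264196/48 ≈ 5504.08 → 5504

5504 triangles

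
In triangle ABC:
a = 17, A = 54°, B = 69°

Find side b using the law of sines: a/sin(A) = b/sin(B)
a/sin(A) = b/sin(B)  ⇒  b = a·sin(B)/sin(A) = 17·sin(69°)/sin(54°)
sin(69°) ≈ 0.93358, sin(54°) ≈ 0.809017
b ≈ 17·0.93358/0.809017 ≈ 15.8709/0.809017 ≈ 19.6175

b = 19.62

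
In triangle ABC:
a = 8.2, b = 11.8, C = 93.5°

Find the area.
Two sides and the included angle (SAS): A = ½·a·b·sin(C) = ½·8.2·11.8·sin(93.5°)
sin(93.5°) ≈ 0.998135
A ≈ ½·96.76·0.998135 = 48.38·0.998135 ≈ 48.2898

Area = 48.29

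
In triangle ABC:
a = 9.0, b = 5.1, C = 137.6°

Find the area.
Two sides and the included angle (SAS): A = ½·a·b·sin(C) = ½·9.0·5.1·sin(137.6°)
sin(137.6°) ≈ 0.674302
A ≈ ½·45.9·0.674302 = 22.95·0.674302 ≈ 15.4752

Area = 15.48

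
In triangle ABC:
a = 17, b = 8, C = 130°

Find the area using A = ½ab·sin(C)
A = ½·a·b·sin(C) = ½·17·8·sin(130°)
sin(130°) ≈ 0.766044
A ≈ ½·136·0.766044 = 68·0.766044 ≈ 52.091

Area = 52.09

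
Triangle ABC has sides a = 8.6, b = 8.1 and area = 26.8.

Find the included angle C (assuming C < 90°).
Area = ½·a·b·sin(C)  ⇒  sin(C) = 2·Area/(a·b) = 2·26.8/(8.6·8.1) = 53.6/69.66 ≈ 0.769452
C = arcsin(0.769452) ≈ 50.3047° (taking the acute solution since C < 90°)

C = 50.3°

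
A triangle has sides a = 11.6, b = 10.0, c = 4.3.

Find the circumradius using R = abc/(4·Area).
First find the area with Heron's formula.
s = (11.6 + 10.0 + 4.3)/2 = 12.95
Area = √(s(s−a)(s−b)(s−c)) = √(12.95·1.35·2.95·8.65) ≈ √446.11 ≈ 21.1213
abc = 11.6·10.0·4.3 = 498.8
R = abc/(4·Area) ≈ 498.8/(4·21.1213) = 498.8/84.4852 ≈ 5.90399

R = 5.904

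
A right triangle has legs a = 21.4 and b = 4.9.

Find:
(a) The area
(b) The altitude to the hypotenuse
(a) The legs are perpendicular, so Area = ½·a·b = ½·21.4·4.9 = ½·104.86 = 52.43
(b) Hypotenuse c = √(a² + b²) = √(457.96 + 24.01) = √481.97 ≈ 21.9538
    Area = ½·c·h_c  ⇒  h_c = 2·Area/c = 104.86/21.9538 ≈ 4.77639

Area = 52.43, h_c = 4.776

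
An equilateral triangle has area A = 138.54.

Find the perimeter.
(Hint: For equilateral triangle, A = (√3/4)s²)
A = (√3/4)s²  ⇒  s² = 4A/√3 = 4·138.54/√3 = 554.16/1.73205 ≈ 319.944
s ≈ √319.944 ≈ 17.887
Perimeter = 3s ≈ 3·17.887 ≈ 53.661

Perimeter = 53.66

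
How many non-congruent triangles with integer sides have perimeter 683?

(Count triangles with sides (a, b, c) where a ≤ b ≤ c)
Let a ≤ b ≤ c with a + b + c = 683. The only binding inequality is a + b > c, i.e. 683 − c > c, so c < 683/2; and c ≥ 683/3 since c is the largest side.
So 228 ≤ c ≤ 341. For each c, b runs from ⌈(683 − c)/2⌉ up to c (then a = 683 − b − c satisfies 1 ≤ a ≤ b automatically), giving c − ⌈(683 − c)/2⌉ + 1 choices.
Summing over c: 1 + 3 + 4 + 6 + … + 169 + 171  (114 terms, c = 228, …, 341) = 9804
Check (closed form: nearest integer to p²/48 for even p, (p+3)²/48 for odd p): (683+3)²/48 = 686²/48 = 470596/48 ≈ 9804.08 → 9804

9804 triangles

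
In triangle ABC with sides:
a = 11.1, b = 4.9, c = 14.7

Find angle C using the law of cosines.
c² = a² + b² − 2ab·cos(C)  ⇒  cos(C) = (a² + b² − c²)/(2ab)
cos(C) = (11.1² + 4.9² − 14.7²)/(2·11.1·4.9) = (123.21 + 24.01 − 216.09)/108.78 = -68.87/108.78 ≈ -0.633113
C = arccos(-0.633113) ≈ 129.28°

C = 129.3°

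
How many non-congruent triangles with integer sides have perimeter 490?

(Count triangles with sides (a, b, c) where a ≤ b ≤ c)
Let a ≤ b ≤ c with a + b + c = 490. The only binding inequality is a + b > c, i.e. 490 − c > c, so c < 490/2; and c ≥ 490/3 since c is the largest side.
So 164 ≤ c ≤ 244. For each c, b runs from ⌈(490 − c)/2⌉ up to c (then a = 490 − b − c satisfies 1 ≤ a ≤ b automatically), giving c − ⌈(490 − c)/2⌉ + 1 choices.
Summing over c: 2 + 3 + 5 + 6 + … + 120 + 122  (81 terms, c = 164, …, 244) = 5002
Check (closed form: nearest integer to p²/48 for even p, (p+3)²/48 for odd p): 490²/48 = 240100/48 ≈ 5002.08 → 5002

5002 triangles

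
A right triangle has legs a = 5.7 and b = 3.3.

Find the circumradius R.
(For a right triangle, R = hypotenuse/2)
Hypotenuse c = √(a² + b²) = √(32.49 + 10.89) = √43.38 ≈ 6.58635
R = c/2 ≈ 6.58635/2 ≈ 3.29317

R = 3.293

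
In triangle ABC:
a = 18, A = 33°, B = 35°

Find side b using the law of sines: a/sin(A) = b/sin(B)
a/sin(A) = b/sin(B)  ⇒  b = a·sin(B)/sin(A) = 18·sin(35°)/sin(33°)
sin(35°) ≈ 0.573576, sin(33°) ≈ 0.544639
b ≈ 18·0.573576/0.544639 ≈ 10.3244/0.544639 ≈ 18.9564

b = 18.96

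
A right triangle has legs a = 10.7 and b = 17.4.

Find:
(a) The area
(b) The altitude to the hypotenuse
(a) The legs are perpendicular, so Area = ½·a·b = ½·10.7·17.4 = ½·186.18 = 93.09
(b) Hypotenuse c = √(a² + b²) = √(114.49 + 302.76) = √417.25 ≈ 20.4267
    Area = ½·c·h_c  ⇒  h_c = 2·Area/c = 186.18/20.4267 ≈ 9.11454

Area = 93.09, h_c = 9.115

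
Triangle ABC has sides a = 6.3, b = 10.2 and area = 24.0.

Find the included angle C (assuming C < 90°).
Area = ½·a·b·sin(C)  ⇒  sin(C) = 2·Area/(a·b) = 2·24.0/(6.3·10.2) = 48/64.26 ≈ 0.746965
C = arcsin(0.746965) ≈ 48.3282° (taking the acute solution since C < 90°)

C = 48.33°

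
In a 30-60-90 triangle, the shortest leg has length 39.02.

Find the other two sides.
In a 30-60-90 triangle the sides are in ratio 1 : √3 : 2 (short leg : long leg : hypotenuse).
Long leg = 39.02·√3 ≈ 39.02·1.73205 ≈ 67.5846
Hypotenuse = 2·39.02 = 78.04

Long leg = 39.02√3 = 67.58, Hypotenuse = 78.04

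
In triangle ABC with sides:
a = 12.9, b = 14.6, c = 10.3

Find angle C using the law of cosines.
c² = a² + b² − 2ab·cos(C)  ⇒  cos(C) = (a² + b² − c²)/(2ab)
cos(C) = (12.9² + 14.6² − 10.3²)/(2·12.9·14.6) = (166.41 + 213.16 − 106.09)/376.68 = 273.48/376.68 ≈ 0.726027
C = arccos(0.726027) ≈ 43.4456°

C = 43.45°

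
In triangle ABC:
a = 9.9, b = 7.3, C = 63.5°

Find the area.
Two sides and the included angle (SAS): A = ½·a·b·sin(C) = ½·9.9·7.3·sin(63.5°)
sin(63.5°) ≈ 0.894934
A ≈ ½·72.27·0.894934 = 36.135·0.894934 ≈ 32.3385

Area = 32.34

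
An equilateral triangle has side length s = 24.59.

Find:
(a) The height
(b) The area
(a) The height splits the triangle into two 30-60-90 halves: h = s·√3/2 = 24.59·1.73205/2 ≈ 42.5911/2 ≈ 21.2956
(b) Area = (√3/4)·s² = (√3/4)·24.59² = (√3/4)·604.6681 ≈ 0.433013·604.6681 ≈ 261.829

Height = 21.3, Area = 261.8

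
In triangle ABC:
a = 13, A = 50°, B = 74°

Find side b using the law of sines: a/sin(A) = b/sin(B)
a/sin(A) = b/sin(B)  ⇒  b = a·sin(B)/sin(A) = 13·sin(74°)/sin(50°)
sin(74°) ≈ 0.961262, sin(50°) ≈ 0.766044
b ≈ 13·0.961262/0.766044 ≈ 12.4964/0.766044 ≈ 16.3129

b = 16.31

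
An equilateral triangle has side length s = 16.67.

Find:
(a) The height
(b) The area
(a) The height splits the triangle into two 30-60-90 halves: h = s·√3/2 = 16.67·1.73205/2 ≈ 28.8733/2 ≈ 14.4366
(b) Area = (√3/4)·s² = (√3/4)·16.67² = (√3/4)·277.8889 ≈ 0.433013·277.8889 ≈ 120.329

Height = 14.44, Area = 120.3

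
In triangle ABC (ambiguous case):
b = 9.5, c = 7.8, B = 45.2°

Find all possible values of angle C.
b/sin(B) = c/sin(C)  ⇒  sin(C) = c·sin(B)/b = 7.8·sin(45.2°)/9.5
sin(45.2°) ≈ 0.709571
sin(C) ≈ 7.8·0.709571/9.5 ≈ 5.53465/9.5 ≈ 0.582595
Candidate 1: C₁ = arcsin(0.582595) ≈ 35.6333°  →  A = 180° − 45.2° − 35.6333° ≈ 99.1667° > 0, valid
Candidate 2: C₂ = 180° − C₁ ≈ 144.367°  →  A = 180° − 45.2° − 144.367° ≈ -9.5667° ≤ 0, not a valid triangle

C = 35.63° (one solution)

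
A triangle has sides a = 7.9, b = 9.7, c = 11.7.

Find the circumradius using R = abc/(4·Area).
First find the area with Heron's formula.
s = (7.9 + 9.7 + 11.7)/2 = 14.65
Area = √(s(s−a)(s−b)(s−c)) = √(14.65·6.75·4.95·2.95) ≈ √1444 ≈ 38.0001
abc = 7.9·9.7·11.7 = 896.571
R = abc/(4·Area) ≈ 896.571/(4·38.0001) = 896.571/152 ≈ 5.89848

R = 5.898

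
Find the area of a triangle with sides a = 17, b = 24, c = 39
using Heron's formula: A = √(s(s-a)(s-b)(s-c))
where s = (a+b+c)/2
s = (17 + 24 + 39)/2 = 80/2 = 40
s − a = 23, s − b = 16, s − c = 1
s(s−a)(s−b)(s−c) = 40·23·16·1 = 14720
Area = √14720 ≈ 121.326

s = 40.0, Area = 121.3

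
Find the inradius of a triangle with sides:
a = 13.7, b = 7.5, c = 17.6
r = Area/s where s is the semi-perimeter.
s = (13.7 + 7.5 + 17.6)/2 = 38.8/2 = 19.4
Area = √(s(s−a)(s−b)(s−c)) = √(19.4·5.7·11.9·1.8) ≈ √2368.62 ≈ 48.6685
r ≈ 48.6685/19.4 ≈ 2.50869

r = 2.509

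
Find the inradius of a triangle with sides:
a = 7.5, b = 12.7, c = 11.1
r = Area/s where s is the semi-perimeter.
s = (7.5 + 12.7 + 11.1)/2 = 31.3/2 = 15.65
Area = √(s(s−a)(s−b)(s−c)) = √(15.65·8.15·2.95·4.55) ≈ √1712.01 ≈ 41.3764
r ≈ 41.3764/15.65 ≈ 2.64386

r = 2.644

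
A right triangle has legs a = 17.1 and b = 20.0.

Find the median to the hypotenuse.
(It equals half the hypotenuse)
Hypotenuse c = √(a² + b²) = √(292.41 + 400) = √692.41 ≈ 26.3137
Median to hypotenuse = c/2 ≈ 26.3137/2 ≈ 13.1568

Median = 13.16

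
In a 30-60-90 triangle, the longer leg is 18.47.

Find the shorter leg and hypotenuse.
In a 30-60-90 triangle the sides are in ratio 1 : √3 : 2, so short leg = long leg/√3 and hypotenuse = 2·(short leg).
Short leg = 18.47/√3 ≈ 18.47/1.73205 ≈ 10.6637
Hypotenuse = 2·10.6637 ≈ 21.3273

Short leg = 10.66, Hypotenuse = 21.33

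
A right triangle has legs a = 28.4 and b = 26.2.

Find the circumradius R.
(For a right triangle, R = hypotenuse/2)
Hypotenuse c = √(a² + b²) = √(806.56 + 686.44) = √1493 ≈ 38.6394
R = c/2 ≈ 38.6394/2 ≈ 19.3197

R = 19.32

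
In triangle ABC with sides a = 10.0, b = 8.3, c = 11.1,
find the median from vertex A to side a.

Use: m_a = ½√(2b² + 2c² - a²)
m_a = ½√(2·8.3² + 2·11.1² − 10.0²) = ½√(2·68.89 + 2·123.21 − 100) = ½√(137.78 + 246.42 − 100) = ½√284.2
√284.2 ≈ 16.8582, so m_a ≈ 8.42912

m_a = 8.429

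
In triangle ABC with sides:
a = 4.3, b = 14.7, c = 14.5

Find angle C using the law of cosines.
c² = a² + b² − 2ab·cos(C)  ⇒  cos(C) = (a² + b² − c²)/(2ab)
cos(C) = (4.3² + 14.7² − 14.5²)/(2·4.3·14.7) = (18.49 + 216.09 − 210.25)/126.42 = 24.33/126.42 ≈ 0.192454
C = arccos(0.192454) ≈ 78.904°

C = 78.9°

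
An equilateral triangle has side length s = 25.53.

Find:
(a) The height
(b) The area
(a) The height splits the triangle into two 30-60-90 halves: h = s·√3/2 = 25.53·1.73205/2 ≈ 44.2193/2 ≈ 22.1096
(b) Area = (√3/4)·s² = (√3/4)·25.53² = (√3/4)·651.7809 ≈ 0.433013·651.7809 ≈ 282.229

Height = 22.11, Area = 282.2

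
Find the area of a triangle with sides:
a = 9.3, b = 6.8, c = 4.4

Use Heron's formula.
s = (9.3 + 6.8 + 4.4)/2 = 20.5/2 = 10.25
s − a = 0.95, s − b = 3.45, s − c = 5.85
s(s−a)(s−b)(s−c) = 10.25·0.95·3.45·5.85 ≈ 196.527
Area = √196.527 ≈ 14.0188

Area = 14.02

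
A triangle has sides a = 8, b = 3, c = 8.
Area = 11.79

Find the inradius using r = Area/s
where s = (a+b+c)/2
s = (8 + 3 + 8)/2 = 19/2 = 9.5
r = Area/s = 11.79/9.5 ≈ 1.24105

r = 1.241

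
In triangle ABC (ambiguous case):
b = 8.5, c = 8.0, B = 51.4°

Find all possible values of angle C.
b/sin(B) = c/sin(C)  ⇒  sin(C) = c·sin(B)/b = 8.0·sin(51.4°)/8.5
sin(51.4°) ≈ 0.78152
sin(C) ≈ 8.0·0.78152/8.5 ≈ 6.25216/8.5 ≈ 0.735549
Candidate 1: C₁ = arcsin(0.735549) ≈ 47.3536°  →  A = 180° − 51.4° − 47.3536° ≈ 81.2464° > 0, valid
Candidate 2: C₂ = 180° − C₁ ≈ 132.646°  →  A = 180° − 51.4° − 132.646° ≈ -4.0464° ≤ 0, not a valid triangle

C = 47.35° (one solution)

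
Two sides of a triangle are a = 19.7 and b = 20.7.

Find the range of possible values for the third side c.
Triangle inequality: |a − b| < c < a + b
|a − b| = |19.7 − 20.7| = 1
a + b = 19.7 + 20.7 = 40.4

1 < c < 40.4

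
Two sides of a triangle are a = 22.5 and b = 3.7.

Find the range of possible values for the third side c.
Triangle inequality: |a − b| < c < a + b
|a − b| = |22.5 − 3.7| = 18.8
a + b = 22.5 + 3.7 = 26.2

18.8 < c < 26.2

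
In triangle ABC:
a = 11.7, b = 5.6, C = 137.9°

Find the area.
Two sides and the included angle (SAS): A = ½·a·b·sin(C) = ½·11.7·5.6·sin(137.9°)
sin(137.9°) ≈ 0.670427
A ≈ ½·65.52·0.670427 = 32.76·0.670427 ≈ 21.9632

Area = 21.96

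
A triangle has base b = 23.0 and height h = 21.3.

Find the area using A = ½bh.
A = ½·b·h = ½·23.0·21.3 = ½·489.9 = 244.95

Area = 244.95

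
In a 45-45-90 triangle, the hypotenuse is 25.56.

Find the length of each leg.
In a 45-45-90 triangle hypotenuse = leg·√2, so leg = hypotenuse/√2.
Leg = 25.56/√2 ≈ 25.56/1.41421 ≈ 18.0736

Each leg = 18.07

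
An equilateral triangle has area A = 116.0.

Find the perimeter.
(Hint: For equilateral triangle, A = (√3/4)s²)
A = (√3/4)s²  ⇒  s² = 4A/√3 = 4·116.0/√3 = 464/1.73205 ≈ 267.891
s ≈ √267.891 ≈ 16.3674
Perimeter = 3s ≈ 3·16.3674 ≈ 49.1021

Perimeter = 49.1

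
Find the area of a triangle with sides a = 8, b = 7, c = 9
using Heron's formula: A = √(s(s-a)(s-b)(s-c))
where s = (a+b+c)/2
s = (8 + 7 + 9)/2 = 24/2 = 12
s − a = 4, s − b = 5, s − c = 3
s(s−a)(s−b)(s−c) = 12·4·5·3 = 720
Area = √720 ≈ 26.8328

s = 12.0, Area = 26.83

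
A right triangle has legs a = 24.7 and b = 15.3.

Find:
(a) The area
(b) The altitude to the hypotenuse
(a) The legs are perpendicular, so Area = ½·a·b = ½·24.7·15.3 = ½·377.91 = 188.955
(b) Hypotenuse c = √(a² + b²) = √(610.09 + 234.09) = √844.18 ≈ 29.0548
    Area = ½·c·h_c  ⇒  h_c = 2·Area/c = 377.91/29.0548 ≈ 13.0068

Area = 188.955, h_c = 13.01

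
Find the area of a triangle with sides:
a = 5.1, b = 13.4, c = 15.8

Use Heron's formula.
s = (5.1 + 13.4 + 15.8)/2 = 34.3/2 = 17.15
s − a = 12.05, s − b = 3.75, s − c = 1.35
s(s−a)(s−b)(s−c) = 17.15·12.05·3.75·1.35 ≈ 1046.2
Area = √1046.2 ≈ 32.3451

Area = 32.35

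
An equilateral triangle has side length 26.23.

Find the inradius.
r = Area/s with s the semi-perimeter.
Area = (√3/4)·26.23² = (√3/4)·688.0129 ≈ 0.433013·688.0129 ≈ 297.918
s = 3·26.23/2 = 39.345
r ≈ 297.918/39.345 ≈ 7.57195
(Equivalently r = side/(2√3) = 26.23/3.4641 ≈ 7.57195.)

r = 7.572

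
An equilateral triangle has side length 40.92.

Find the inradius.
r = Area/s with s the semi-perimeter.
Area = (√3/4)·40.92² = (√3/4)·1674.4464 ≈ 0.433013·1674.4464 ≈ 725.057
s = 3·40.92/2 = 61.38
r ≈ 725.057/61.38 ≈ 11.8126
(Equivalently r = side/(2√3) = 40.92/3.4641 ≈ 11.8126.)

r = 11.81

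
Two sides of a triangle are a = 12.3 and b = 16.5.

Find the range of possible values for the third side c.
Triangle inequality: |a − b| < c < a + b
|a − b| = |12.3 − 16.5| = 4.2
a + b = 12.3 + 16.5 = 28.8

4.2 < c < 28.8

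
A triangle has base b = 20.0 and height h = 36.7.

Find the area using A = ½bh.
A = ½·b·h = ½·20.0·36.7 = ½·734 = 367

Area = 367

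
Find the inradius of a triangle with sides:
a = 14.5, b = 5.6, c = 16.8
r = Area/s where s is the semi-perimeter.
s = (14.5 + 5.6 + 16.8)/2 = 36.9/2 = 18.45
Area = √(s(s−a)(s−b)(s−c)) = √(18.45·3.95·12.85·1.65) ≈ √1545.19 ≈ 39.3088
r ≈ 39.3088/18.45 ≈ 2.13056

r = 2.131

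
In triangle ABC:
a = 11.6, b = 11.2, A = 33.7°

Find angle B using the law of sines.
a/sin(A) = b/sin(B)  ⇒  sin(B) = b·sin(A)/a = 11.2·sin(33.7°)/11.6
sin(33.7°) ≈ 0.554844
sin(B) ≈ 11.2·0.554844/11.6 ≈ 6.21426/11.6 ≈ 0.535712
B = arcsin(0.535712) ≈ 32.3922°
(Since b ≤ a we need B ≤ A, so the obtuse alternative 180° − 32.3922° ≈ 147.608° is rejected.)

B = 32.39°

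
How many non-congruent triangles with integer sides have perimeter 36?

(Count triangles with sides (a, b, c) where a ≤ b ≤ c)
Let a ≤ b ≤ c with a + b + c = 36. The only binding inequality is a + b > c, i.e. 36 − c > c, so c < 36/2; and c ≥ 36/3 since c is the largest side.
So 12 ≤ c ≤ 17. For each c, b runs from ⌈(36 − c)/2⌉ up to c (then a = 36 − b − c satisfies 1 ≤ a ≤ b automatically), giving c − ⌈(36 − c)/2⌉ + 1 choices.
Summing over c: 1 + 2 + 4 + 5 + 7 + 8 = 27
Check (closed form: nearest integer to p²/48 for even p, (p+3)²/48 for odd p): 36²/48 = 1296/48 ≈ 27.00 → 27

27 triangles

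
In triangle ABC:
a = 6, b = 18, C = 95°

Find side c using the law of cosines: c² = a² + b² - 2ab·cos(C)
c² = 6² + 18² − 2·6·18·cos(95°)
cos(95°) ≈ -0.0871557
c² ≈ 36 + 324 − 216·(-0.0871557) ≈ 360 + 18.8256 ≈ 378.826
c ≈ √378.826 ≈ 19.4634

c = 19.46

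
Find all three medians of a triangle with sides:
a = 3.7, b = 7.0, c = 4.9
Median formula: m_a = ½√(2b² + 2c² − a²) (and cyclically). a² = 13.69, b² = 49, c² = 24.01.
m_a = ½√(2·49 + 2·24.01 − 13.69) = ½√132.33 ≈ ½·11.5035 ≈ 5.75174
m_b = ½√(2·13.69 + 2·24.01 − 49) = ½√26.4 ≈ ½·5.13809 ≈ 2.56905
m_c = ½√(2·13.69 + 2·49 − 24.01) = ½√101.37 ≈ ½·10.0683 ≈ 5.03413

m_a = 5.752, m_b = 2.569, m_c = 5.034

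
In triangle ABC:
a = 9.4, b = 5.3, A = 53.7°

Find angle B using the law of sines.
a/sin(A) = b/sin(B)  ⇒  sin(B) = b·sin(A)/a = 5.3·sin(53.7°)/9.4
sin(53.7°) ≈ 0.805928
sin(B) ≈ 5.3·0.805928/9.4 ≈ 4.27142/9.4 ≈ 0.454406
B = arcsin(0.454406) ≈ 27.0267°
(Since b ≤ a we need B ≤ A, so the obtuse alternative 180° − 27.0267° ≈ 152.973° is rejected.)

B = 27.03°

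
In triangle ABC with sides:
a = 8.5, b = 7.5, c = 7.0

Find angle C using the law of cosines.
c² = a² + b² − 2ab·cos(C)  ⇒  cos(C) = (a² + b² − c²)/(2ab)
cos(C) = (8.5² + 7.5² − 7.0²)/(2·8.5·7.5) = (72.25 + 56.25 − 49)/127.5 = 79.5/127.5 ≈ 0.623529
C = arccos(0.623529) ≈ 51.4257°

C = 51.43°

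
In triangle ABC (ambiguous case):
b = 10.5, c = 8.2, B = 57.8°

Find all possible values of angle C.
b/sin(B) = c/sin(C)  ⇒  sin(C) = c·sin(B)/b = 8.2·sin(57.8°)/10.5
sin(57.8°) ≈ 0.846193
sin(C) ≈ 8.2·0.846193/10.5 ≈ 6.93878/10.5 ≈ 0.660837
Candidate 1: C₁ = arcsin(0.660837) ≈ 41.3637°  →  A = 180° − 57.8° − 41.3637° ≈ 80.8363° > 0, valid
Candidate 2: C₂ = 180° − C₁ ≈ 138.636°  →  A = 180° − 57.8° − 138.636° ≈ -16.4363° ≤ 0, not a valid triangle

C = 41.36° (one solution)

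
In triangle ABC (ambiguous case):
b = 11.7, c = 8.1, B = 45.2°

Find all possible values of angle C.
b/sin(B) = c/sin(C)  ⇒  sin(C) = c·sin(B)/b = 8.1·sin(45.2°)/11.7
sin(45.2°) ≈ 0.709571
sin(C) ≈ 8.1·0.709571/11.7 ≈ 5.74752/11.7 ≈ 0.491241
Candidate 1: C₁ = arcsin(0.491241) ≈ 29.4222°  →  A = 180° − 45.2° − 29.4222° ≈ 105.378° > 0, valid
Candidate 2: C₂ = 180° − C₁ ≈ 150.578°  →  A = 180° − 45.2° − 150.578° ≈ -15.7778° ≤ 0, not a valid triangle

C = 29.42° (one solution)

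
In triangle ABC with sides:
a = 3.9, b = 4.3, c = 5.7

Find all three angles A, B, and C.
Law of cosines for each angle (a² = 15.21, b² = 18.49, c² = 32.49):
cos(A) = (b² + c² − a²)/(2bc) = (18.49 + 32.49 − 15.21)/(2·4.3·5.7) = 35.77/49.02 ≈ 0.729702  ⇒  A ≈ 43.1386°
cos(B) = (a² + c² − b²)/(2ac) = (15.21 + 32.49 − 18.49)/(2·3.9·5.7) = 29.21/44.46 ≈ 0.656995  ⇒  B ≈ 48.9289°
cos(C) = (a² + b² − c²)/(2ab) = (15.21 + 18.49 − 32.49)/(2·3.9·4.3) = 1.21/33.54 ≈ 0.0360763  ⇒  C ≈ 87.9325°
Check: A + B + C ≈ 180°

A = 43.14°, B = 48.93°, C = 87.93°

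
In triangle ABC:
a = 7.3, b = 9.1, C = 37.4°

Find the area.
Two sides and the included angle (SAS): A = ½·a·b·sin(C) = ½·7.3·9.1·sin(37.4°)
sin(37.4°) ≈ 0.607376
A ≈ ½·66.43·0.607376 = 33.215·0.607376 ≈ 20.174

Area = 20.17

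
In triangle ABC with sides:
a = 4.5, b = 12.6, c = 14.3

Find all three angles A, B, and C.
Law of cosines for each angle (a² = 20.25, b² = 158.76, c² = 204.49):
cos(A) = (b² + c² − a²)/(2bc) = (158.76 + 204.49 − 20.25)/(2·12.6·14.3) = 343/360.36 ≈ 0.951826  ⇒  A ≈ 17.8568°
cos(B) = (a² + c² − b²)/(2ac) = (20.25 + 204.49 − 158.76)/(2·4.5·14.3) = 65.98/128.7 ≈ 0.512665  ⇒  B ≈ 59.1585°
cos(C) = (a² + b² − c²)/(2ab) = (20.25 + 158.76 − 204.49)/(2·4.5·12.6) = -25.48/113.4 ≈ -0.224691  ⇒  C ≈ 102.985°
Check: A + B + C ≈ 180°

A = 17.86°, B = 59.16°, C = 103°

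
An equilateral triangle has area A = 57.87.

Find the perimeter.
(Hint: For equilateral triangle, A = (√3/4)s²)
A = (√3/4)s²  ⇒  s² = 4A/√3 = 4·57.87/√3 = 231.48/1.73205 ≈ 133.645
s ≈ √133.645 ≈ 11.5605
Perimeter = 3s ≈ 3·11.5605 ≈ 34.6815

Perimeter = 34.68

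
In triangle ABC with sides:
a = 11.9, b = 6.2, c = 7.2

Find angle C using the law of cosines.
c² = a² + b² − 2ab·cos(C)  ⇒  cos(C) = (a² + b² − c²)/(2ab)
cos(C) = (11.9² + 6.2² − 7.2²)/(2·11.9·6.2) = (141.61 + 38.44 − 51.84)/147.56 = 128.21/147.56 ≈ 0.868867
C = arccos(0.868867) ≈ 29.6728°

C = 29.67°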